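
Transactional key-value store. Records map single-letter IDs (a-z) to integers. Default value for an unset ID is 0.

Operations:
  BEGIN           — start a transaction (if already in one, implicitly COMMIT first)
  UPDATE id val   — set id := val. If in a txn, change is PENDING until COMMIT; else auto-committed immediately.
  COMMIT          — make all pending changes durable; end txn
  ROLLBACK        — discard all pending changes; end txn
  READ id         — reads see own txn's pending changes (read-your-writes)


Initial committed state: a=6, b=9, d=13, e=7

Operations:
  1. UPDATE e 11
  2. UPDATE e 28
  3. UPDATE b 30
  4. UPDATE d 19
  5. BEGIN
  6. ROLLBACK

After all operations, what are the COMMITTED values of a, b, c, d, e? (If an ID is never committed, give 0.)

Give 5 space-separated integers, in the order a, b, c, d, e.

Answer: 6 30 0 19 28

Derivation:
Initial committed: {a=6, b=9, d=13, e=7}
Op 1: UPDATE e=11 (auto-commit; committed e=11)
Op 2: UPDATE e=28 (auto-commit; committed e=28)
Op 3: UPDATE b=30 (auto-commit; committed b=30)
Op 4: UPDATE d=19 (auto-commit; committed d=19)
Op 5: BEGIN: in_txn=True, pending={}
Op 6: ROLLBACK: discarded pending []; in_txn=False
Final committed: {a=6, b=30, d=19, e=28}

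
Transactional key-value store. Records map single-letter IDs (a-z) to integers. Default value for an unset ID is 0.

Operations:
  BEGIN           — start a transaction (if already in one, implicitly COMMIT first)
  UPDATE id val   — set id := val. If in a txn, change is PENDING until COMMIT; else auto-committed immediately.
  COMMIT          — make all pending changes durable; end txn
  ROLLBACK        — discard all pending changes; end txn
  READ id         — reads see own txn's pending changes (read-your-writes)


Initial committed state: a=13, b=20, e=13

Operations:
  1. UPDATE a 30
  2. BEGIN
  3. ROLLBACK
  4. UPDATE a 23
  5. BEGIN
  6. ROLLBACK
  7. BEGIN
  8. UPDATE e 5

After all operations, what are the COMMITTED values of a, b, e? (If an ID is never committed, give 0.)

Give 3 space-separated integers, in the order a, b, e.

Initial committed: {a=13, b=20, e=13}
Op 1: UPDATE a=30 (auto-commit; committed a=30)
Op 2: BEGIN: in_txn=True, pending={}
Op 3: ROLLBACK: discarded pending []; in_txn=False
Op 4: UPDATE a=23 (auto-commit; committed a=23)
Op 5: BEGIN: in_txn=True, pending={}
Op 6: ROLLBACK: discarded pending []; in_txn=False
Op 7: BEGIN: in_txn=True, pending={}
Op 8: UPDATE e=5 (pending; pending now {e=5})
Final committed: {a=23, b=20, e=13}

Answer: 23 20 13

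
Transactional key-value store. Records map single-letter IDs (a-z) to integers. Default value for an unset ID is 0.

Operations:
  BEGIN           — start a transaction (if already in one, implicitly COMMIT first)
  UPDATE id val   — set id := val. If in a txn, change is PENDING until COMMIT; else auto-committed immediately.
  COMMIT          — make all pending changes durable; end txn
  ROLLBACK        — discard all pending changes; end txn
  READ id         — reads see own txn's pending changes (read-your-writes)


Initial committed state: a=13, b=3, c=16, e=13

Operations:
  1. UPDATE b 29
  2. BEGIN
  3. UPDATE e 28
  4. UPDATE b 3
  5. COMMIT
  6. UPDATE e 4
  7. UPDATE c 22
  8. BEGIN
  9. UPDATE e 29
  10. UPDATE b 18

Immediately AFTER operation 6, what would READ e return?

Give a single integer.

Answer: 4

Derivation:
Initial committed: {a=13, b=3, c=16, e=13}
Op 1: UPDATE b=29 (auto-commit; committed b=29)
Op 2: BEGIN: in_txn=True, pending={}
Op 3: UPDATE e=28 (pending; pending now {e=28})
Op 4: UPDATE b=3 (pending; pending now {b=3, e=28})
Op 5: COMMIT: merged ['b', 'e'] into committed; committed now {a=13, b=3, c=16, e=28}
Op 6: UPDATE e=4 (auto-commit; committed e=4)
After op 6: visible(e) = 4 (pending={}, committed={a=13, b=3, c=16, e=4})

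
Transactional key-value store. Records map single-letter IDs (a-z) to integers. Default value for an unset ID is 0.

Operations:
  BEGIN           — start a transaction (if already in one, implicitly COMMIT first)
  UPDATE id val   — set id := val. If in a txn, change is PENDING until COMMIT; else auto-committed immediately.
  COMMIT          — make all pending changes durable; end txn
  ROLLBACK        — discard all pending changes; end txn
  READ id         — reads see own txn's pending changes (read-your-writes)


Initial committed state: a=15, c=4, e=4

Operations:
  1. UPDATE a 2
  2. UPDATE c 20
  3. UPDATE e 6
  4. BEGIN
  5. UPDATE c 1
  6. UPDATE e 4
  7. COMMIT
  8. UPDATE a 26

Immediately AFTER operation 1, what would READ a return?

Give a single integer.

Answer: 2

Derivation:
Initial committed: {a=15, c=4, e=4}
Op 1: UPDATE a=2 (auto-commit; committed a=2)
After op 1: visible(a) = 2 (pending={}, committed={a=2, c=4, e=4})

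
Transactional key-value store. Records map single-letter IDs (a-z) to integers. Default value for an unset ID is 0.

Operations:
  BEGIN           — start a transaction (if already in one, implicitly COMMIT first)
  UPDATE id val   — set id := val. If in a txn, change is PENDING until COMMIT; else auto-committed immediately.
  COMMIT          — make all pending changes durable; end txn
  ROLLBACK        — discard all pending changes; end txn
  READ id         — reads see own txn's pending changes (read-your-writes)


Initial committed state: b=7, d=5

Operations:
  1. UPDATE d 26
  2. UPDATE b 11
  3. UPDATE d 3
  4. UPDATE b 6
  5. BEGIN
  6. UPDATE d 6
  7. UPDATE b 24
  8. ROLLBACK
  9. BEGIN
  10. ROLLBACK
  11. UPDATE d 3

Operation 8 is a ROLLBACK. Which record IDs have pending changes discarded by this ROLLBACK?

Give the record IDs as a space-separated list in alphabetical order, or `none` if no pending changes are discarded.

Answer: b d

Derivation:
Initial committed: {b=7, d=5}
Op 1: UPDATE d=26 (auto-commit; committed d=26)
Op 2: UPDATE b=11 (auto-commit; committed b=11)
Op 3: UPDATE d=3 (auto-commit; committed d=3)
Op 4: UPDATE b=6 (auto-commit; committed b=6)
Op 5: BEGIN: in_txn=True, pending={}
Op 6: UPDATE d=6 (pending; pending now {d=6})
Op 7: UPDATE b=24 (pending; pending now {b=24, d=6})
Op 8: ROLLBACK: discarded pending ['b', 'd']; in_txn=False
Op 9: BEGIN: in_txn=True, pending={}
Op 10: ROLLBACK: discarded pending []; in_txn=False
Op 11: UPDATE d=3 (auto-commit; committed d=3)
ROLLBACK at op 8 discards: ['b', 'd']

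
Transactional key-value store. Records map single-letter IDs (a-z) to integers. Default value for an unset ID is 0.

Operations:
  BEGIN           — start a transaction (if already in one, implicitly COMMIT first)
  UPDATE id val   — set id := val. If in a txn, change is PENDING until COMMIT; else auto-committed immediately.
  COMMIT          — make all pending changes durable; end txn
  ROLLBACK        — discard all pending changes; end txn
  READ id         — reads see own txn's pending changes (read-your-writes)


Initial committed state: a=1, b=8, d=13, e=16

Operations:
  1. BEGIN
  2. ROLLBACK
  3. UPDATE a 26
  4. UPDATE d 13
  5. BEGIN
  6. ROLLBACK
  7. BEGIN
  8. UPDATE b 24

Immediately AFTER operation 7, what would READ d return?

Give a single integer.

Answer: 13

Derivation:
Initial committed: {a=1, b=8, d=13, e=16}
Op 1: BEGIN: in_txn=True, pending={}
Op 2: ROLLBACK: discarded pending []; in_txn=False
Op 3: UPDATE a=26 (auto-commit; committed a=26)
Op 4: UPDATE d=13 (auto-commit; committed d=13)
Op 5: BEGIN: in_txn=True, pending={}
Op 6: ROLLBACK: discarded pending []; in_txn=False
Op 7: BEGIN: in_txn=True, pending={}
After op 7: visible(d) = 13 (pending={}, committed={a=26, b=8, d=13, e=16})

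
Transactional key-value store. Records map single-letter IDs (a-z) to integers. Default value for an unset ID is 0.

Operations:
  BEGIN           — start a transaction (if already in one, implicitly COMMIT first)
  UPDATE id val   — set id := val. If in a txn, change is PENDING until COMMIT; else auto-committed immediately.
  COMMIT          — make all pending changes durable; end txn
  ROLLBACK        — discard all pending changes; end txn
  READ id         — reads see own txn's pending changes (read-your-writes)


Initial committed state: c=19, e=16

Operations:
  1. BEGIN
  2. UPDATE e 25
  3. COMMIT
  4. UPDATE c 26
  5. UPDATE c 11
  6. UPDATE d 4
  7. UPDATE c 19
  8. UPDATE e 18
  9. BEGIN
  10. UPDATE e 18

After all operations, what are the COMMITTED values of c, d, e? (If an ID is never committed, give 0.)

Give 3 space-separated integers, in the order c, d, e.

Answer: 19 4 18

Derivation:
Initial committed: {c=19, e=16}
Op 1: BEGIN: in_txn=True, pending={}
Op 2: UPDATE e=25 (pending; pending now {e=25})
Op 3: COMMIT: merged ['e'] into committed; committed now {c=19, e=25}
Op 4: UPDATE c=26 (auto-commit; committed c=26)
Op 5: UPDATE c=11 (auto-commit; committed c=11)
Op 6: UPDATE d=4 (auto-commit; committed d=4)
Op 7: UPDATE c=19 (auto-commit; committed c=19)
Op 8: UPDATE e=18 (auto-commit; committed e=18)
Op 9: BEGIN: in_txn=True, pending={}
Op 10: UPDATE e=18 (pending; pending now {e=18})
Final committed: {c=19, d=4, e=18}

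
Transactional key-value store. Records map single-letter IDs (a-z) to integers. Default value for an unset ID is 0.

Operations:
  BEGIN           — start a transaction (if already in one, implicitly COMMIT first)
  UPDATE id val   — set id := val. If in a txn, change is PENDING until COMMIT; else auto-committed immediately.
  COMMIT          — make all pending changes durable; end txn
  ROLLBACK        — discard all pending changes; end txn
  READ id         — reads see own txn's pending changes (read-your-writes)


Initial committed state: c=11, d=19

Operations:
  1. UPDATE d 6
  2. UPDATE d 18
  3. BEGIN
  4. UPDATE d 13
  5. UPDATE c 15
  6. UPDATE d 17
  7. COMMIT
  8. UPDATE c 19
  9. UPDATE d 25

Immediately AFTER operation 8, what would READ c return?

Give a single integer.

Answer: 19

Derivation:
Initial committed: {c=11, d=19}
Op 1: UPDATE d=6 (auto-commit; committed d=6)
Op 2: UPDATE d=18 (auto-commit; committed d=18)
Op 3: BEGIN: in_txn=True, pending={}
Op 4: UPDATE d=13 (pending; pending now {d=13})
Op 5: UPDATE c=15 (pending; pending now {c=15, d=13})
Op 6: UPDATE d=17 (pending; pending now {c=15, d=17})
Op 7: COMMIT: merged ['c', 'd'] into committed; committed now {c=15, d=17}
Op 8: UPDATE c=19 (auto-commit; committed c=19)
After op 8: visible(c) = 19 (pending={}, committed={c=19, d=17})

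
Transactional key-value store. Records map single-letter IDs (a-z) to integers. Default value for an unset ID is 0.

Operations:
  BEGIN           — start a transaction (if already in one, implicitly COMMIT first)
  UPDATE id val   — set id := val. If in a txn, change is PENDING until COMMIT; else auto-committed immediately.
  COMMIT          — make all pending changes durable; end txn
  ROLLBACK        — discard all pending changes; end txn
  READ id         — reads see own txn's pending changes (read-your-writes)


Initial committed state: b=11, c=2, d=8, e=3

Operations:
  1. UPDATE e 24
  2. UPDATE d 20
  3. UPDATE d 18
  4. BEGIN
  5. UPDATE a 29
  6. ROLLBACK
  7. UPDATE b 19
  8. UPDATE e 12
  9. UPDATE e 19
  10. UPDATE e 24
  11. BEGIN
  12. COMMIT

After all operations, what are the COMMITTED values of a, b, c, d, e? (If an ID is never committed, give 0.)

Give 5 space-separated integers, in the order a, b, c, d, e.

Initial committed: {b=11, c=2, d=8, e=3}
Op 1: UPDATE e=24 (auto-commit; committed e=24)
Op 2: UPDATE d=20 (auto-commit; committed d=20)
Op 3: UPDATE d=18 (auto-commit; committed d=18)
Op 4: BEGIN: in_txn=True, pending={}
Op 5: UPDATE a=29 (pending; pending now {a=29})
Op 6: ROLLBACK: discarded pending ['a']; in_txn=False
Op 7: UPDATE b=19 (auto-commit; committed b=19)
Op 8: UPDATE e=12 (auto-commit; committed e=12)
Op 9: UPDATE e=19 (auto-commit; committed e=19)
Op 10: UPDATE e=24 (auto-commit; committed e=24)
Op 11: BEGIN: in_txn=True, pending={}
Op 12: COMMIT: merged [] into committed; committed now {b=19, c=2, d=18, e=24}
Final committed: {b=19, c=2, d=18, e=24}

Answer: 0 19 2 18 24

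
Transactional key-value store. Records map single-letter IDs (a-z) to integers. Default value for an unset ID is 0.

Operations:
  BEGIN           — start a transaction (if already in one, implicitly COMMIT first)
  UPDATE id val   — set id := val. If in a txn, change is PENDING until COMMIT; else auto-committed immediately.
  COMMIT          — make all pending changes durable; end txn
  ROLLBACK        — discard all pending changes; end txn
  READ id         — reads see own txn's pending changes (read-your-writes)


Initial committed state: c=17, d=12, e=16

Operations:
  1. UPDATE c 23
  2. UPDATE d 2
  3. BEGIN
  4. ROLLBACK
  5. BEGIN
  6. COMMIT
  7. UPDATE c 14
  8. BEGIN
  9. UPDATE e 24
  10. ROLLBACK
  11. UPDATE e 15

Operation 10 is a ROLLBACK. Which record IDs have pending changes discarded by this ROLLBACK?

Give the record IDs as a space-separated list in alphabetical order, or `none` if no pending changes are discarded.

Answer: e

Derivation:
Initial committed: {c=17, d=12, e=16}
Op 1: UPDATE c=23 (auto-commit; committed c=23)
Op 2: UPDATE d=2 (auto-commit; committed d=2)
Op 3: BEGIN: in_txn=True, pending={}
Op 4: ROLLBACK: discarded pending []; in_txn=False
Op 5: BEGIN: in_txn=True, pending={}
Op 6: COMMIT: merged [] into committed; committed now {c=23, d=2, e=16}
Op 7: UPDATE c=14 (auto-commit; committed c=14)
Op 8: BEGIN: in_txn=True, pending={}
Op 9: UPDATE e=24 (pending; pending now {e=24})
Op 10: ROLLBACK: discarded pending ['e']; in_txn=False
Op 11: UPDATE e=15 (auto-commit; committed e=15)
ROLLBACK at op 10 discards: ['e']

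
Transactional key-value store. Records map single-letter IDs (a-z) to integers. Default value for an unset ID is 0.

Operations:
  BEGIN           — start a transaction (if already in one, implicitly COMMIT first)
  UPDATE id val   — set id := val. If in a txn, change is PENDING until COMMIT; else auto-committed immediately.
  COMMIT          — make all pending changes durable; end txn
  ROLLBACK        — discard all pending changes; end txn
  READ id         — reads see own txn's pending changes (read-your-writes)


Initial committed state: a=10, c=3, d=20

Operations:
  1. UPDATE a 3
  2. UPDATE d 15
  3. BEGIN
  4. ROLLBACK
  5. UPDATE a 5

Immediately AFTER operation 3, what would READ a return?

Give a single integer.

Initial committed: {a=10, c=3, d=20}
Op 1: UPDATE a=3 (auto-commit; committed a=3)
Op 2: UPDATE d=15 (auto-commit; committed d=15)
Op 3: BEGIN: in_txn=True, pending={}
After op 3: visible(a) = 3 (pending={}, committed={a=3, c=3, d=15})

Answer: 3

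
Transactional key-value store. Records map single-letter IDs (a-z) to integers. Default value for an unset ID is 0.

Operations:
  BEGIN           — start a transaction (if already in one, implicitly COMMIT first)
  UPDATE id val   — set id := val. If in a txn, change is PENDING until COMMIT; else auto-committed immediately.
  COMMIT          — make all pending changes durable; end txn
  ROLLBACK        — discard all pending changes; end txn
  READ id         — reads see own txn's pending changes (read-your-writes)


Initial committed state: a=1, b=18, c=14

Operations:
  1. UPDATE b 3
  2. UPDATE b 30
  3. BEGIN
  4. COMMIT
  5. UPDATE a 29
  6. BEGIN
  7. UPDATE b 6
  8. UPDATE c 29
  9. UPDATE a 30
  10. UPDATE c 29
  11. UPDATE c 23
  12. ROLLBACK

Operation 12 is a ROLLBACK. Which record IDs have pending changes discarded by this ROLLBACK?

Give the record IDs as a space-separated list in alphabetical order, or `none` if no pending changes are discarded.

Answer: a b c

Derivation:
Initial committed: {a=1, b=18, c=14}
Op 1: UPDATE b=3 (auto-commit; committed b=3)
Op 2: UPDATE b=30 (auto-commit; committed b=30)
Op 3: BEGIN: in_txn=True, pending={}
Op 4: COMMIT: merged [] into committed; committed now {a=1, b=30, c=14}
Op 5: UPDATE a=29 (auto-commit; committed a=29)
Op 6: BEGIN: in_txn=True, pending={}
Op 7: UPDATE b=6 (pending; pending now {b=6})
Op 8: UPDATE c=29 (pending; pending now {b=6, c=29})
Op 9: UPDATE a=30 (pending; pending now {a=30, b=6, c=29})
Op 10: UPDATE c=29 (pending; pending now {a=30, b=6, c=29})
Op 11: UPDATE c=23 (pending; pending now {a=30, b=6, c=23})
Op 12: ROLLBACK: discarded pending ['a', 'b', 'c']; in_txn=False
ROLLBACK at op 12 discards: ['a', 'b', 'c']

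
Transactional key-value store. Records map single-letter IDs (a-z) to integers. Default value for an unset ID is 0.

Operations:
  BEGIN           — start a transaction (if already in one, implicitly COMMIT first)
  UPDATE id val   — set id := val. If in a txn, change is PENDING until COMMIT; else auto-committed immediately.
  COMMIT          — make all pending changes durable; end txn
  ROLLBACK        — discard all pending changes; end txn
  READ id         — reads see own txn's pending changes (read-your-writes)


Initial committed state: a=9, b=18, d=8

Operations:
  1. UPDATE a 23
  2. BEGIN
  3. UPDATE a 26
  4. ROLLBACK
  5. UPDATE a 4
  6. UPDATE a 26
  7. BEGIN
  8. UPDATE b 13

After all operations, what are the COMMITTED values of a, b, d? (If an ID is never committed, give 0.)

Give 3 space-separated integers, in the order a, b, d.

Initial committed: {a=9, b=18, d=8}
Op 1: UPDATE a=23 (auto-commit; committed a=23)
Op 2: BEGIN: in_txn=True, pending={}
Op 3: UPDATE a=26 (pending; pending now {a=26})
Op 4: ROLLBACK: discarded pending ['a']; in_txn=False
Op 5: UPDATE a=4 (auto-commit; committed a=4)
Op 6: UPDATE a=26 (auto-commit; committed a=26)
Op 7: BEGIN: in_txn=True, pending={}
Op 8: UPDATE b=13 (pending; pending now {b=13})
Final committed: {a=26, b=18, d=8}

Answer: 26 18 8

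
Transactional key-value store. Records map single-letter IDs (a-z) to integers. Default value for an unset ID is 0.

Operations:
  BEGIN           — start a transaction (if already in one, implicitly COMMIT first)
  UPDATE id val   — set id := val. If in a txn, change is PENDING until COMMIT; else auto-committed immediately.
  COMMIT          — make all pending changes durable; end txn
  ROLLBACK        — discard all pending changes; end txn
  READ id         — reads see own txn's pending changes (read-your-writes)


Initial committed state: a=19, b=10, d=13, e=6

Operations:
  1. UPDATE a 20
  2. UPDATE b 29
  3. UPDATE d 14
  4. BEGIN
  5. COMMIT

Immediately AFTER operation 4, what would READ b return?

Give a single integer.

Answer: 29

Derivation:
Initial committed: {a=19, b=10, d=13, e=6}
Op 1: UPDATE a=20 (auto-commit; committed a=20)
Op 2: UPDATE b=29 (auto-commit; committed b=29)
Op 3: UPDATE d=14 (auto-commit; committed d=14)
Op 4: BEGIN: in_txn=True, pending={}
After op 4: visible(b) = 29 (pending={}, committed={a=20, b=29, d=14, e=6})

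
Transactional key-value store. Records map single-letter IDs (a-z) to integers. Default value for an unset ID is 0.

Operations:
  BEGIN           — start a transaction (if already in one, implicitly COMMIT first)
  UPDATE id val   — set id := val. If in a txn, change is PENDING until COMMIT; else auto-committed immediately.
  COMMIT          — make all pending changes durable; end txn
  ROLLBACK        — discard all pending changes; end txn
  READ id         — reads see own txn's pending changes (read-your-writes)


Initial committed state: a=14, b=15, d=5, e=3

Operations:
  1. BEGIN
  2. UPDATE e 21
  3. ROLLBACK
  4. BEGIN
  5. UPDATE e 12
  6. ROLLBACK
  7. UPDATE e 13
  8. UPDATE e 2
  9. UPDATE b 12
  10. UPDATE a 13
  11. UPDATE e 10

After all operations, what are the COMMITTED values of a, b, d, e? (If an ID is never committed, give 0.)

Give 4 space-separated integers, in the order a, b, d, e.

Initial committed: {a=14, b=15, d=5, e=3}
Op 1: BEGIN: in_txn=True, pending={}
Op 2: UPDATE e=21 (pending; pending now {e=21})
Op 3: ROLLBACK: discarded pending ['e']; in_txn=False
Op 4: BEGIN: in_txn=True, pending={}
Op 5: UPDATE e=12 (pending; pending now {e=12})
Op 6: ROLLBACK: discarded pending ['e']; in_txn=False
Op 7: UPDATE e=13 (auto-commit; committed e=13)
Op 8: UPDATE e=2 (auto-commit; committed e=2)
Op 9: UPDATE b=12 (auto-commit; committed b=12)
Op 10: UPDATE a=13 (auto-commit; committed a=13)
Op 11: UPDATE e=10 (auto-commit; committed e=10)
Final committed: {a=13, b=12, d=5, e=10}

Answer: 13 12 5 10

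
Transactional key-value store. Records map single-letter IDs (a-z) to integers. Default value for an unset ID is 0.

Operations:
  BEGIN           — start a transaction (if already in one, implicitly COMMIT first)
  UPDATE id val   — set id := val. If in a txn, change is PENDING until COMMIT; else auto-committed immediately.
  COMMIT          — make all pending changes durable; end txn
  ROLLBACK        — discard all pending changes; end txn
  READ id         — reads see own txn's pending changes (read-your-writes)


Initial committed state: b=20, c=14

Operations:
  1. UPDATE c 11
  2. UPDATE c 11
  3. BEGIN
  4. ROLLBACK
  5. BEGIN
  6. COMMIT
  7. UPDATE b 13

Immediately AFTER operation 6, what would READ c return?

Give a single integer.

Initial committed: {b=20, c=14}
Op 1: UPDATE c=11 (auto-commit; committed c=11)
Op 2: UPDATE c=11 (auto-commit; committed c=11)
Op 3: BEGIN: in_txn=True, pending={}
Op 4: ROLLBACK: discarded pending []; in_txn=False
Op 5: BEGIN: in_txn=True, pending={}
Op 6: COMMIT: merged [] into committed; committed now {b=20, c=11}
After op 6: visible(c) = 11 (pending={}, committed={b=20, c=11})

Answer: 11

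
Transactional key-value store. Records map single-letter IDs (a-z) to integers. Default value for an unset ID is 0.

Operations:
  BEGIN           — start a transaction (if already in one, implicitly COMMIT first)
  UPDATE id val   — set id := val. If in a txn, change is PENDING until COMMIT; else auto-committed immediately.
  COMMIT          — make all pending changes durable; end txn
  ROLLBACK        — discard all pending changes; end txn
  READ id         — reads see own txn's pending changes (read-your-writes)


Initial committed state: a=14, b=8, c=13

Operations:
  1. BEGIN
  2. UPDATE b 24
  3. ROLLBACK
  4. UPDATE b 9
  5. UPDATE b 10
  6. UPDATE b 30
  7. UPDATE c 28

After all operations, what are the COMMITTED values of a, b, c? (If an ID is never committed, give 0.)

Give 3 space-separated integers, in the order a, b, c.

Initial committed: {a=14, b=8, c=13}
Op 1: BEGIN: in_txn=True, pending={}
Op 2: UPDATE b=24 (pending; pending now {b=24})
Op 3: ROLLBACK: discarded pending ['b']; in_txn=False
Op 4: UPDATE b=9 (auto-commit; committed b=9)
Op 5: UPDATE b=10 (auto-commit; committed b=10)
Op 6: UPDATE b=30 (auto-commit; committed b=30)
Op 7: UPDATE c=28 (auto-commit; committed c=28)
Final committed: {a=14, b=30, c=28}

Answer: 14 30 28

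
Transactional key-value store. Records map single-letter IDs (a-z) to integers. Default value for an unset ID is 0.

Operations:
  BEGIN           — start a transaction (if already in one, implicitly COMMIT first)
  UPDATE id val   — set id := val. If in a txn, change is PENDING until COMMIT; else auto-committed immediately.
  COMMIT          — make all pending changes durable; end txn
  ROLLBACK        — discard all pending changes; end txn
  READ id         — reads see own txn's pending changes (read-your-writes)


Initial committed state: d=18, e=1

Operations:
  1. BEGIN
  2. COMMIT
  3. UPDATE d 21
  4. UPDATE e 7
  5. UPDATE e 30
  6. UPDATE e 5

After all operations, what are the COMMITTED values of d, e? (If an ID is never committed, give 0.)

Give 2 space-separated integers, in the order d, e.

Initial committed: {d=18, e=1}
Op 1: BEGIN: in_txn=True, pending={}
Op 2: COMMIT: merged [] into committed; committed now {d=18, e=1}
Op 3: UPDATE d=21 (auto-commit; committed d=21)
Op 4: UPDATE e=7 (auto-commit; committed e=7)
Op 5: UPDATE e=30 (auto-commit; committed e=30)
Op 6: UPDATE e=5 (auto-commit; committed e=5)
Final committed: {d=21, e=5}

Answer: 21 5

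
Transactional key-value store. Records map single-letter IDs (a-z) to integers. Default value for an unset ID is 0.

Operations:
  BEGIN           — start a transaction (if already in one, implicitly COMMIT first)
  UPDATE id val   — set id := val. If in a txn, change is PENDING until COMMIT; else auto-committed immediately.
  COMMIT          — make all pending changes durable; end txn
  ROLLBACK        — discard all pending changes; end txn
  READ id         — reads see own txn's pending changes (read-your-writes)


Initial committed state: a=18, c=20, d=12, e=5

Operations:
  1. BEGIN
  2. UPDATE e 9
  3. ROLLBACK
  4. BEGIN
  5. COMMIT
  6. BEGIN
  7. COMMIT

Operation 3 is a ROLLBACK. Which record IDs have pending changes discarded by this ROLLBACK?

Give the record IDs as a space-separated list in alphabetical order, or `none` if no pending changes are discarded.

Initial committed: {a=18, c=20, d=12, e=5}
Op 1: BEGIN: in_txn=True, pending={}
Op 2: UPDATE e=9 (pending; pending now {e=9})
Op 3: ROLLBACK: discarded pending ['e']; in_txn=False
Op 4: BEGIN: in_txn=True, pending={}
Op 5: COMMIT: merged [] into committed; committed now {a=18, c=20, d=12, e=5}
Op 6: BEGIN: in_txn=True, pending={}
Op 7: COMMIT: merged [] into committed; committed now {a=18, c=20, d=12, e=5}
ROLLBACK at op 3 discards: ['e']

Answer: e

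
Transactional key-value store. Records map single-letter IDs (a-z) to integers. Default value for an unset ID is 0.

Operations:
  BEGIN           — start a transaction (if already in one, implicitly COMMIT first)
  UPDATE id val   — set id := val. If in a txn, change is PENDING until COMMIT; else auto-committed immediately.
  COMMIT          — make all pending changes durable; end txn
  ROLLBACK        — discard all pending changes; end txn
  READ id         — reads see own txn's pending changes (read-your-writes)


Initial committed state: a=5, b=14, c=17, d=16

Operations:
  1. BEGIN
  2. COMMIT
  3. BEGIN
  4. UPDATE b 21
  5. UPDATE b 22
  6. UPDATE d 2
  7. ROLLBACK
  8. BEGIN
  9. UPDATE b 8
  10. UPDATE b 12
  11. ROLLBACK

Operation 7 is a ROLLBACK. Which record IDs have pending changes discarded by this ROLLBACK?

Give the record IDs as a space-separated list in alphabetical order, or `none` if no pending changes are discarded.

Initial committed: {a=5, b=14, c=17, d=16}
Op 1: BEGIN: in_txn=True, pending={}
Op 2: COMMIT: merged [] into committed; committed now {a=5, b=14, c=17, d=16}
Op 3: BEGIN: in_txn=True, pending={}
Op 4: UPDATE b=21 (pending; pending now {b=21})
Op 5: UPDATE b=22 (pending; pending now {b=22})
Op 6: UPDATE d=2 (pending; pending now {b=22, d=2})
Op 7: ROLLBACK: discarded pending ['b', 'd']; in_txn=False
Op 8: BEGIN: in_txn=True, pending={}
Op 9: UPDATE b=8 (pending; pending now {b=8})
Op 10: UPDATE b=12 (pending; pending now {b=12})
Op 11: ROLLBACK: discarded pending ['b']; in_txn=False
ROLLBACK at op 7 discards: ['b', 'd']

Answer: b d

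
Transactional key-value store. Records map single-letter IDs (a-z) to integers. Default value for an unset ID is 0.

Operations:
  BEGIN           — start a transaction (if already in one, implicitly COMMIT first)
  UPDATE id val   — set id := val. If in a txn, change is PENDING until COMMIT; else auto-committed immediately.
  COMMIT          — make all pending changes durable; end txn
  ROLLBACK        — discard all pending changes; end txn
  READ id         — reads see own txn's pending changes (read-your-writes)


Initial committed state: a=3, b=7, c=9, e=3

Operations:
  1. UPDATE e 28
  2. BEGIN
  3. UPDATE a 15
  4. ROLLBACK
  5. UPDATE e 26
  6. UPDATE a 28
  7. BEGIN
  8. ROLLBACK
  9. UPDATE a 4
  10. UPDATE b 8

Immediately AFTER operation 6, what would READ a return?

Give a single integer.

Answer: 28

Derivation:
Initial committed: {a=3, b=7, c=9, e=3}
Op 1: UPDATE e=28 (auto-commit; committed e=28)
Op 2: BEGIN: in_txn=True, pending={}
Op 3: UPDATE a=15 (pending; pending now {a=15})
Op 4: ROLLBACK: discarded pending ['a']; in_txn=False
Op 5: UPDATE e=26 (auto-commit; committed e=26)
Op 6: UPDATE a=28 (auto-commit; committed a=28)
After op 6: visible(a) = 28 (pending={}, committed={a=28, b=7, c=9, e=26})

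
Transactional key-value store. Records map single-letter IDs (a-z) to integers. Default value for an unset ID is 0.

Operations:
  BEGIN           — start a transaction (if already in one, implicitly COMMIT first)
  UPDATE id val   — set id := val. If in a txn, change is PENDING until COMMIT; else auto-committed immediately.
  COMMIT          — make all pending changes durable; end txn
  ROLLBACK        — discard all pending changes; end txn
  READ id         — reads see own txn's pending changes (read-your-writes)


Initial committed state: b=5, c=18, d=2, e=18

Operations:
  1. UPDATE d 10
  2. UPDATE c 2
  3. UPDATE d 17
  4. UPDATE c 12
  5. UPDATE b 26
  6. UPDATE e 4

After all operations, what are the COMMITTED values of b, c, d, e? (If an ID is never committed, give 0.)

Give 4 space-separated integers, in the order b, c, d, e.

Initial committed: {b=5, c=18, d=2, e=18}
Op 1: UPDATE d=10 (auto-commit; committed d=10)
Op 2: UPDATE c=2 (auto-commit; committed c=2)
Op 3: UPDATE d=17 (auto-commit; committed d=17)
Op 4: UPDATE c=12 (auto-commit; committed c=12)
Op 5: UPDATE b=26 (auto-commit; committed b=26)
Op 6: UPDATE e=4 (auto-commit; committed e=4)
Final committed: {b=26, c=12, d=17, e=4}

Answer: 26 12 17 4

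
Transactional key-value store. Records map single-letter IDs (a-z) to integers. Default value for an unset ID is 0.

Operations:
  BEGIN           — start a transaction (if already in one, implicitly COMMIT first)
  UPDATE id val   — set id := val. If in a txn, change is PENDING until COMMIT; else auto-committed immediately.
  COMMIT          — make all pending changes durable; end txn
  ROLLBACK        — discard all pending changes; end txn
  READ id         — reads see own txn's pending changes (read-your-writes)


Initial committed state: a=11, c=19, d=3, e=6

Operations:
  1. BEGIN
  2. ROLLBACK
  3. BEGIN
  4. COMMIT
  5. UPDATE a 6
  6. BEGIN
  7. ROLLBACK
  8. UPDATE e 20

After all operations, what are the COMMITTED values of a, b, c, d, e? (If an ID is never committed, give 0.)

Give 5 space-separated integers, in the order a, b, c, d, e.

Answer: 6 0 19 3 20

Derivation:
Initial committed: {a=11, c=19, d=3, e=6}
Op 1: BEGIN: in_txn=True, pending={}
Op 2: ROLLBACK: discarded pending []; in_txn=False
Op 3: BEGIN: in_txn=True, pending={}
Op 4: COMMIT: merged [] into committed; committed now {a=11, c=19, d=3, e=6}
Op 5: UPDATE a=6 (auto-commit; committed a=6)
Op 6: BEGIN: in_txn=True, pending={}
Op 7: ROLLBACK: discarded pending []; in_txn=False
Op 8: UPDATE e=20 (auto-commit; committed e=20)
Final committed: {a=6, c=19, d=3, e=20}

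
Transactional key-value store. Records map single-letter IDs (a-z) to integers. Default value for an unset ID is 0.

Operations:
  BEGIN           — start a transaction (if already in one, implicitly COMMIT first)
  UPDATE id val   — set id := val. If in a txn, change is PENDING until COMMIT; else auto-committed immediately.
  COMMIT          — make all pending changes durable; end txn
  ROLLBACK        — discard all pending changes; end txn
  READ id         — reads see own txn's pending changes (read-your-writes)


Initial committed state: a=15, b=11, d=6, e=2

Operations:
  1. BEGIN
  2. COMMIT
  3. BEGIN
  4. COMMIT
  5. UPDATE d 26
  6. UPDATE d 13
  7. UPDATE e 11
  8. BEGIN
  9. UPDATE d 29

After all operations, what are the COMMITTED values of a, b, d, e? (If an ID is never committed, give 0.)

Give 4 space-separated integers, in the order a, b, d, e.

Answer: 15 11 13 11

Derivation:
Initial committed: {a=15, b=11, d=6, e=2}
Op 1: BEGIN: in_txn=True, pending={}
Op 2: COMMIT: merged [] into committed; committed now {a=15, b=11, d=6, e=2}
Op 3: BEGIN: in_txn=True, pending={}
Op 4: COMMIT: merged [] into committed; committed now {a=15, b=11, d=6, e=2}
Op 5: UPDATE d=26 (auto-commit; committed d=26)
Op 6: UPDATE d=13 (auto-commit; committed d=13)
Op 7: UPDATE e=11 (auto-commit; committed e=11)
Op 8: BEGIN: in_txn=True, pending={}
Op 9: UPDATE d=29 (pending; pending now {d=29})
Final committed: {a=15, b=11, d=13, e=11}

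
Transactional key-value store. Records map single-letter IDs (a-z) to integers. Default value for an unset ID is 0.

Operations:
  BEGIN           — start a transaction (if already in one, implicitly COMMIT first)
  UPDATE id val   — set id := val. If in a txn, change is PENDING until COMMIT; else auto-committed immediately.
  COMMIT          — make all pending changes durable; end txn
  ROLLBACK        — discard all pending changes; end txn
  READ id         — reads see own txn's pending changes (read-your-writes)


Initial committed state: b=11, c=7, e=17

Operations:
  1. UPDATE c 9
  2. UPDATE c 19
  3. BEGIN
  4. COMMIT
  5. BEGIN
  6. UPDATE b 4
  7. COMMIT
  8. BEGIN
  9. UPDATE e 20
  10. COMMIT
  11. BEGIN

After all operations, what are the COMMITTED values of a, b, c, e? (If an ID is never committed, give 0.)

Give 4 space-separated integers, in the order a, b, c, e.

Answer: 0 4 19 20

Derivation:
Initial committed: {b=11, c=7, e=17}
Op 1: UPDATE c=9 (auto-commit; committed c=9)
Op 2: UPDATE c=19 (auto-commit; committed c=19)
Op 3: BEGIN: in_txn=True, pending={}
Op 4: COMMIT: merged [] into committed; committed now {b=11, c=19, e=17}
Op 5: BEGIN: in_txn=True, pending={}
Op 6: UPDATE b=4 (pending; pending now {b=4})
Op 7: COMMIT: merged ['b'] into committed; committed now {b=4, c=19, e=17}
Op 8: BEGIN: in_txn=True, pending={}
Op 9: UPDATE e=20 (pending; pending now {e=20})
Op 10: COMMIT: merged ['e'] into committed; committed now {b=4, c=19, e=20}
Op 11: BEGIN: in_txn=True, pending={}
Final committed: {b=4, c=19, e=20}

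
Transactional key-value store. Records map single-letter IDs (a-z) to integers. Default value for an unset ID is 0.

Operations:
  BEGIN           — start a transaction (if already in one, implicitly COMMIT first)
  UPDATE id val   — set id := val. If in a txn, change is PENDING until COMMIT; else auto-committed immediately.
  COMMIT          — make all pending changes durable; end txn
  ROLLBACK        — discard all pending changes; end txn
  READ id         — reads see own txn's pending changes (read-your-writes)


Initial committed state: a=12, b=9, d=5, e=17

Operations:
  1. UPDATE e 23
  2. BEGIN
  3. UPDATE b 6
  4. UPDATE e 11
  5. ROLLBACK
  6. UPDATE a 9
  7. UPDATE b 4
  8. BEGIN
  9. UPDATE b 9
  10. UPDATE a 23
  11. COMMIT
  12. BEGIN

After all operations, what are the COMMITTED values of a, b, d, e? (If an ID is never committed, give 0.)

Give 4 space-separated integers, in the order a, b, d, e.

Initial committed: {a=12, b=9, d=5, e=17}
Op 1: UPDATE e=23 (auto-commit; committed e=23)
Op 2: BEGIN: in_txn=True, pending={}
Op 3: UPDATE b=6 (pending; pending now {b=6})
Op 4: UPDATE e=11 (pending; pending now {b=6, e=11})
Op 5: ROLLBACK: discarded pending ['b', 'e']; in_txn=False
Op 6: UPDATE a=9 (auto-commit; committed a=9)
Op 7: UPDATE b=4 (auto-commit; committed b=4)
Op 8: BEGIN: in_txn=True, pending={}
Op 9: UPDATE b=9 (pending; pending now {b=9})
Op 10: UPDATE a=23 (pending; pending now {a=23, b=9})
Op 11: COMMIT: merged ['a', 'b'] into committed; committed now {a=23, b=9, d=5, e=23}
Op 12: BEGIN: in_txn=True, pending={}
Final committed: {a=23, b=9, d=5, e=23}

Answer: 23 9 5 23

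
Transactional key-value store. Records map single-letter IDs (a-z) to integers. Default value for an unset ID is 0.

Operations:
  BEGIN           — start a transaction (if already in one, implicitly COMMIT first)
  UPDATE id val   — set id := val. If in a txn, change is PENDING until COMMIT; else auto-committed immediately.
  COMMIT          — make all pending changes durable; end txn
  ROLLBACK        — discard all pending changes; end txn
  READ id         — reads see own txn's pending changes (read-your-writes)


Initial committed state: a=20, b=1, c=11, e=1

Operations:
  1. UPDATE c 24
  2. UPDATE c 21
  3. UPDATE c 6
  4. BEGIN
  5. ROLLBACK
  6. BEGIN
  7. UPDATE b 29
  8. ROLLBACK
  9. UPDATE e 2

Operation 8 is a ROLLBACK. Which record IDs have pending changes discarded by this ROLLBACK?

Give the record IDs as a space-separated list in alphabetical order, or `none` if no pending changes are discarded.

Answer: b

Derivation:
Initial committed: {a=20, b=1, c=11, e=1}
Op 1: UPDATE c=24 (auto-commit; committed c=24)
Op 2: UPDATE c=21 (auto-commit; committed c=21)
Op 3: UPDATE c=6 (auto-commit; committed c=6)
Op 4: BEGIN: in_txn=True, pending={}
Op 5: ROLLBACK: discarded pending []; in_txn=False
Op 6: BEGIN: in_txn=True, pending={}
Op 7: UPDATE b=29 (pending; pending now {b=29})
Op 8: ROLLBACK: discarded pending ['b']; in_txn=False
Op 9: UPDATE e=2 (auto-commit; committed e=2)
ROLLBACK at op 8 discards: ['b']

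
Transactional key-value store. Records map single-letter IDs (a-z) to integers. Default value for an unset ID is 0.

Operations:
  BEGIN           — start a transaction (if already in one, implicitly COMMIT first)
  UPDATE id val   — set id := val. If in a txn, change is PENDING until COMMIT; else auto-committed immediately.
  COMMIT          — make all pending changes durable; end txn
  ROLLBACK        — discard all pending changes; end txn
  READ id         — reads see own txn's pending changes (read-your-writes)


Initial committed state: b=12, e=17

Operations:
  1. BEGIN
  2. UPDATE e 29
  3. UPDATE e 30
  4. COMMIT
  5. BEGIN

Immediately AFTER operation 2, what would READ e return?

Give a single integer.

Answer: 29

Derivation:
Initial committed: {b=12, e=17}
Op 1: BEGIN: in_txn=True, pending={}
Op 2: UPDATE e=29 (pending; pending now {e=29})
After op 2: visible(e) = 29 (pending={e=29}, committed={b=12, e=17})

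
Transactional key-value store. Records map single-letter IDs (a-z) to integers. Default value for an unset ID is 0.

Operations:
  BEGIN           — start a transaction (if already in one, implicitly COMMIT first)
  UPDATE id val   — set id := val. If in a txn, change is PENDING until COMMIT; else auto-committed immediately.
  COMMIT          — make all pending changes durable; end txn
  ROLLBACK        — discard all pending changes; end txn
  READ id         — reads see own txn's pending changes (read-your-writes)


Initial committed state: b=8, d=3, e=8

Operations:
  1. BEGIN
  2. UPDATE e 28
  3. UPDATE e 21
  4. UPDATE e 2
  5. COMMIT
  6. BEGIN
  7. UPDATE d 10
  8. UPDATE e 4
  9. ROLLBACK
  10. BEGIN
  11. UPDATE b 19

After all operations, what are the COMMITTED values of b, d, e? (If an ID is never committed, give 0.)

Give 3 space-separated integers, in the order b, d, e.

Initial committed: {b=8, d=3, e=8}
Op 1: BEGIN: in_txn=True, pending={}
Op 2: UPDATE e=28 (pending; pending now {e=28})
Op 3: UPDATE e=21 (pending; pending now {e=21})
Op 4: UPDATE e=2 (pending; pending now {e=2})
Op 5: COMMIT: merged ['e'] into committed; committed now {b=8, d=3, e=2}
Op 6: BEGIN: in_txn=True, pending={}
Op 7: UPDATE d=10 (pending; pending now {d=10})
Op 8: UPDATE e=4 (pending; pending now {d=10, e=4})
Op 9: ROLLBACK: discarded pending ['d', 'e']; in_txn=False
Op 10: BEGIN: in_txn=True, pending={}
Op 11: UPDATE b=19 (pending; pending now {b=19})
Final committed: {b=8, d=3, e=2}

Answer: 8 3 2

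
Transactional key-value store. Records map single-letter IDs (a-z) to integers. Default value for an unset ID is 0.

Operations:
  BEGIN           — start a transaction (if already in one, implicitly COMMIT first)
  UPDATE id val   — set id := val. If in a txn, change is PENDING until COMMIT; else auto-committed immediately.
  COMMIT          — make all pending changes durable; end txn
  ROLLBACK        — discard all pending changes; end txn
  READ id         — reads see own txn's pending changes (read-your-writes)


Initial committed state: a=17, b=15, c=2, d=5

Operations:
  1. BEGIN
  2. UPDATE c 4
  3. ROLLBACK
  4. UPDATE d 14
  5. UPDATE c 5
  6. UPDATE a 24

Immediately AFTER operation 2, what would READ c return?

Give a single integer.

Initial committed: {a=17, b=15, c=2, d=5}
Op 1: BEGIN: in_txn=True, pending={}
Op 2: UPDATE c=4 (pending; pending now {c=4})
After op 2: visible(c) = 4 (pending={c=4}, committed={a=17, b=15, c=2, d=5})

Answer: 4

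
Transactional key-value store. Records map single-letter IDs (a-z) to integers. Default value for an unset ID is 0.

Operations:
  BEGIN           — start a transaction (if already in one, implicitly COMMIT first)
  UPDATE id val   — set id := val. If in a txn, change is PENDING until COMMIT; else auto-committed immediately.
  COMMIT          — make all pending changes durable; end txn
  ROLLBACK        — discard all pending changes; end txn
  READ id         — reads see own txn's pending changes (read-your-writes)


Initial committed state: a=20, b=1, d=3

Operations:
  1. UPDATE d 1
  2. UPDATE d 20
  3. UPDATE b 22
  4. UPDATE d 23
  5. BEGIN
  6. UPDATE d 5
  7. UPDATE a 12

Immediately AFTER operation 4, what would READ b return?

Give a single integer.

Initial committed: {a=20, b=1, d=3}
Op 1: UPDATE d=1 (auto-commit; committed d=1)
Op 2: UPDATE d=20 (auto-commit; committed d=20)
Op 3: UPDATE b=22 (auto-commit; committed b=22)
Op 4: UPDATE d=23 (auto-commit; committed d=23)
After op 4: visible(b) = 22 (pending={}, committed={a=20, b=22, d=23})

Answer: 22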